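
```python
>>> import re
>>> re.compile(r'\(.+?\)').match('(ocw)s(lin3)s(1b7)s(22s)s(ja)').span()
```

(0, 5)

`match` is anchored at position 0; if the pattern doesn't fit there, it returns None.
The match spans [0:5] → '(ocw)'.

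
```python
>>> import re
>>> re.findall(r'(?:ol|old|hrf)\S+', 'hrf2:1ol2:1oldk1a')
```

Walking the string: at [0:17] → 'hrf2:1ol2:1oldk1a'.
No capturing groups, so `findall` returns the 1 full match string.

['hrf2:1ol2:1oldk1a']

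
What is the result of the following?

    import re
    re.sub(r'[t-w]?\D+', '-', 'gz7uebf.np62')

'-7-62'

Pattern: optionally a character in [t-w]; then one or more of a non-digit.
Matches: at [0:2] → 'gz'; at [3:10] → 'uebf.np'.
Each match is replaced by '-'.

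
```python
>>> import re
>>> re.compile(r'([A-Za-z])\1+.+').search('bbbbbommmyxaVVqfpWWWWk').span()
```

(0, 22)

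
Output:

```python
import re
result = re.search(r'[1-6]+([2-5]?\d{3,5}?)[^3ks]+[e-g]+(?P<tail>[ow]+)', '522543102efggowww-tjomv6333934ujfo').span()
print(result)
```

The match spans [0:17] → '522543102efggowww'.

(0, 17)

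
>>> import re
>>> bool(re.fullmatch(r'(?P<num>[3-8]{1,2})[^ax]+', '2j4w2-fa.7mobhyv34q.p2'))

False

`re.fullmatch` requires the pattern to consume the entire string.
Here the string isn't matched end-to-end, so the call returns None, and `bool(None)` is False.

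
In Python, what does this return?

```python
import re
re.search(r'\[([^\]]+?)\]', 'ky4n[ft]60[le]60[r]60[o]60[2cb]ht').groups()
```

`search` walks the string left to right and returns the first match it finds.
The match spans [4:8] → '[ft]'.
Captured: group 1 = 'ft'.

('ft',)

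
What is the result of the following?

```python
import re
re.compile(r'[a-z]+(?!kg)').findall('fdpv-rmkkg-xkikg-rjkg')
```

['fdpv', 'rmkkg', 'xkikg', 'rjkg']

The negative lookahead/lookbehind blocks any match where the forbidden context is present.
Matches: at [0:4] → 'fdpv'; at [5:10] → 'rmkkg'; at [11:16] → 'xkikg'; at [17:21] → 'rjkg'.
Since nothing is captured, `findall` lists the 4 matched substrings directly.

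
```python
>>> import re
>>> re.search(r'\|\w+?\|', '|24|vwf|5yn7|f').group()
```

'|24|'

The match spans [0:4] → '|24|'.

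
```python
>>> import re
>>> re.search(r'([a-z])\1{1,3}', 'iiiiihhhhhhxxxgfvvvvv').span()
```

`\1` has to match the exact text group 1 already captured.
The match spans [0:4] → 'iiii'.

(0, 4)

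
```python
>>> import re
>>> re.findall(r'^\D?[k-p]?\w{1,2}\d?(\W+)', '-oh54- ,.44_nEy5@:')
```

['- ,.']

Pattern: anchored at the start of the string; then optionally a non-digit, then optionally a character in [k-p]; then 1 to 2 of a word character, then optionally a digit; then one or more of a non-word character (captured).
Matches: at [0:9] match '-oh54- ,.', group 1 = '- ,.'.
One capturing group, so `findall` returns just the captured substring from the one match — 1 in all.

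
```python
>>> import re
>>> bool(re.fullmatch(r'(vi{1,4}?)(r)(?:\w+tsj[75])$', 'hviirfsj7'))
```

Pattern: the literal 'v', then 1 to 4 of the literal 'i' (lazy) (captured); then a literal 'r' (captured); then one or more of a word character, then the literal 'tsj', then one of [75] (non-capturing group); then anchored at the end.
`re.fullmatch` requires the pattern to consume the entire string.
Here the pattern can't cover the whole string, so the call returns None, and `bool(None)` is False.

False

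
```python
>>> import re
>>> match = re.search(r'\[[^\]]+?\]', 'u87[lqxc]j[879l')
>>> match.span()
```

`re.search` tries every starting position until one works.
The match spans [3:9] → '[lqxc]'.

(3, 9)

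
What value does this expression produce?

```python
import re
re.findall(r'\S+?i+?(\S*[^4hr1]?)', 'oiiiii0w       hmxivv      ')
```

['iiii0w ', 'vv ']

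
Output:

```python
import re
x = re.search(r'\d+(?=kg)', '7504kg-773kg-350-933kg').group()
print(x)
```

Because the assertion is zero-width, the text it checks is not consumed and won't appear in the result.
`re.search` scans for the first position where the pattern succeeds.
The match spans [0:4] → '7504'.

7504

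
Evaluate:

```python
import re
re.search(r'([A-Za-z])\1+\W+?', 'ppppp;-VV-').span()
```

A backreference is literal: `\1` must see the identical characters the first group matched.
Unlike `match`, `search` isn't anchored — it looks for the pattern anywhere in the string.
The match spans [0:6] → 'ppppp;'.
Captured: group 1 = 'p'.

(0, 6)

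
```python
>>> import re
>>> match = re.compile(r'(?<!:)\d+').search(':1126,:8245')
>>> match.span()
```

Because the assertion is negative and zero-width, positions next to the forbidden text are skipped.
The match spans [2:5] → '126'.

(2, 5)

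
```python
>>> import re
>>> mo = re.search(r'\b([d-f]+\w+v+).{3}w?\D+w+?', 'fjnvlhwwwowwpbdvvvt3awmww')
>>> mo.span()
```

(0, 25)

The pattern matches a word boundary (`\b`, zero-width); then one or more of a character in [d-f], then one or more of a word character, then one or more of the literal 'v' (captured); then exactly 3 of any character, then optionally the literal 'w'; then one or more of a non-digit; then one or more of a literal 'w' (lazy).
`search` walks the string left to right and returns the first match it finds.
The match spans [0:25] → 'fjnvlhwwwowwpbdvvvt3awmww'.
Captured: group 1 = 'fjnvlhwwwowwpbdvvv'.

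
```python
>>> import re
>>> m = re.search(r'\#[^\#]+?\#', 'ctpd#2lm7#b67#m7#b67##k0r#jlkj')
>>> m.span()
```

(4, 10)

The match spans [4:10] → '#2lm7#'.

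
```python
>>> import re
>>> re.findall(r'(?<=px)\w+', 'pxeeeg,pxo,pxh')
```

['eeeg', 'o', 'h']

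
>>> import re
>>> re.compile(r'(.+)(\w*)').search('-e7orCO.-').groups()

Pattern: one or more of any character (captured); then zero or more of a word character (captured).
Unlike `match`, `search` isn't anchored — it looks for the pattern anywhere in the string.
The match spans [0:9] → '-e7orCO.-'.
Captured: group 1 = '-e7orCO.-', group 2 = ''.

('-e7orCO.-', '')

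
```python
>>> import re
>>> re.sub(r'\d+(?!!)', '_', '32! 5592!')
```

'_2! _2!'

A negative assertion filters positions out without eating any characters.
Matches: at [0:1] → '3'; at [4:7] → '559'.
`sub` substitutes '_' at each match site.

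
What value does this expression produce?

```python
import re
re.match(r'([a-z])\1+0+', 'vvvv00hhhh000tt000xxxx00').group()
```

'vvvv00'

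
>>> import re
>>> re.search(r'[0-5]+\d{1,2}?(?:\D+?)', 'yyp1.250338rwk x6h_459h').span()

(5, 12)

This matches one or more of a character in [0-5]; then 1 to 2 of a digit (lazy); then one or more of a non-digit (lazy) (non-capturing group).
Lazy quantifiers expand one character at a time until the remainder of the pattern can match.
`search` walks the string left to right and returns the first match it finds.
The match spans [5:12] → '250338r'.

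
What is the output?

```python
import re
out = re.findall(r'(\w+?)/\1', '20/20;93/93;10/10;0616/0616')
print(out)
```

['20', '93', '10', '0616']

`\1` has to match the exact text group 1 already captured.
Walking the string: at [0:5] match '20/20', group 1 = '20'; at [6:11] match '93/93', group 1 = '93'; at [12:17] match '10/10', group 1 = '10'; at [18:27] match '0616/0616', group 1 = '0616'.
With a single group, `findall` returns only what that group captured — 4 items.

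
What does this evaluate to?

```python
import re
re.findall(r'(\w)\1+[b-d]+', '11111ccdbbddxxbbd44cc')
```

`\1` has to match the exact text group 1 already captured.
One capturing group, so `findall` returns just the captured substring from each match — 3 in all.

['1', 'x', '4']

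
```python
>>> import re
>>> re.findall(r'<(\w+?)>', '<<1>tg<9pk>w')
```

Because there's exactly one group, `findall` drops the full match and keeps group 1 from each hit.

['1', '9pk']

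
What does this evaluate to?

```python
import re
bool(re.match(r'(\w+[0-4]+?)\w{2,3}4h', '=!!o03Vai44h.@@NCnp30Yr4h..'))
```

The pattern matches one or more of a word character, then one or more of a character in [0-4] (lazy) (captured); then 2 to 3 of a word character, then the literal '4h'.
`re.match` only tries the pattern at the start of the string.
Here the string doesn't start with a match, so the call returns None, and `bool(None)` is False.

False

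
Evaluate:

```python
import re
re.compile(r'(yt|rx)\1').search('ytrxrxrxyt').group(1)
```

'rx'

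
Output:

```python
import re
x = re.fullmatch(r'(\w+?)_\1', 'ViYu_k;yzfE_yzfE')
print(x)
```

None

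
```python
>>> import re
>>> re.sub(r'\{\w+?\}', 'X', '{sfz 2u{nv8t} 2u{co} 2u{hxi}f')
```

'{sfz 2uX 2uX 2uXf'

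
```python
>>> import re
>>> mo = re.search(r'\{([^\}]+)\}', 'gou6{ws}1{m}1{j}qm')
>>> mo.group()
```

'{ws}'

The match spans [4:8] → '{ws}'.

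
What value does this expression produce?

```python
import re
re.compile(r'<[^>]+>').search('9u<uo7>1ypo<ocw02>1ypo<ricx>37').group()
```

'<uo7>'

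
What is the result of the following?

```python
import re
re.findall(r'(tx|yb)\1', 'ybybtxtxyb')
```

['yb', 'tx']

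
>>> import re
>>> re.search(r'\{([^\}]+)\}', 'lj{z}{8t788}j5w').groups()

('z',)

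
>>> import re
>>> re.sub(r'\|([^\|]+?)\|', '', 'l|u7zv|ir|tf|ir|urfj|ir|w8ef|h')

'liririrh'

Matches: at [1:7] → '|u7zv|'; at [9:13] → '|tf|'; at [15:21] → '|urfj|'; at [23:29] → '|w8ef|'.
Each match is replaced by ''.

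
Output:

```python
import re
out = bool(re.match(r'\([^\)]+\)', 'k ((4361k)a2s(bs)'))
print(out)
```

False

`re.match` only tries the pattern at the start of the string.
Here the pattern fails at index 0, so the call returns None, and `bool(None)` is False.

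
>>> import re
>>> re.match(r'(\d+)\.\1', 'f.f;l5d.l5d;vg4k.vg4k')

None

`\1` is not a pattern — it's the concrete string captured by group 1, re-applied verbatim.
`re.match` won't scan ahead — the pattern has to work from the very first character.
Here the string doesn't start with a match, so the call returns None.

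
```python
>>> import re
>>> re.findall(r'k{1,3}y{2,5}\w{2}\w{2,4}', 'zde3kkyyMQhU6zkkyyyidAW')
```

['kkyyMQhU6z', 'kkyyyidAW']

Pattern: 1 to 3 of the literal 'k', then 2 to 5 of a literal 'y', then exactly 2 of a word character; then 2 to 4 of a word character.
Walking the string: at [4:14] → 'kkyyMQhU6z'; at [14:23] → 'kkyyyidAW'.
With no groups in the pattern, `findall` gives back each whole match — 2 here.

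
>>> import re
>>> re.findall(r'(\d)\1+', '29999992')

['9']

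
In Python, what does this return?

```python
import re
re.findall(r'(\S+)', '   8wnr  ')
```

Pattern: one or more of a non-whitespace character (captured).
One capturing group, so `findall` returns just the captured substring from the one match — 1 in all.

['8wnr']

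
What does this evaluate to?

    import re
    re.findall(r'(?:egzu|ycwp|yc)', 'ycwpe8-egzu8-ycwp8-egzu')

['ycwp', 'egzu', 'ycwp', 'egzu']

Branches in `(...|...)` are attempted left-to-right; the first branch that allows the whole pattern to succeed is taken.
Scanning left to right: at [0:4] → 'ycwp'; at [7:11] → 'egzu'; at [13:17] → 'ycwp'; at [19:23] → 'egzu'.
With no groups in the pattern, `findall` gives back each whole match — 4 here.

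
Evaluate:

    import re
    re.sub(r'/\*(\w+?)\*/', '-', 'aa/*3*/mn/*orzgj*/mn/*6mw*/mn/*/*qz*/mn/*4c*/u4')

'aa-mn-mn-mn/*-mn-u4'

Each match is replaced by '-'.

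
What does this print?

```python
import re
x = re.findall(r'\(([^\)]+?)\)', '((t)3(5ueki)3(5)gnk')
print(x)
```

With a single group, `findall` returns only what that group captured — 3 items.

['(t', '5ueki', '5']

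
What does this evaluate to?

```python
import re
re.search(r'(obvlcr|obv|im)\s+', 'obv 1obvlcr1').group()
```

`re.search` scans for the first position where the pattern succeeds.
The match spans [0:4] → 'obv '.
Captured: group 1 = 'obv'.

'obv '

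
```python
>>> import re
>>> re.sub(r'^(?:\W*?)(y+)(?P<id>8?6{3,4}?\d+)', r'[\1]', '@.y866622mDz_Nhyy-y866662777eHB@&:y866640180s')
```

'[y]mDz_Nhyy-y866662777eHB@&:y866640180s'

This matches anchored at the start of the string; then zero or more of a non-word character (lazy) (non-capturing group); then one or more of a literal 'y' (captured); then optionally the literal '8', then 3 to 4 of a literal '6' (lazy), then one or more of a digit (captured as 'id').
Matches: at [0:9] → '@.y866622'.
The replacement refers to a captured group, so each match is rewritten using its own captured text.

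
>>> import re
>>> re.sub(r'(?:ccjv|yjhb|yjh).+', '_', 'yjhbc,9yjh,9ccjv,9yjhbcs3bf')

Matches: at [0:27] → 'yjhbc,9yjh,9ccjv,9yjhbcs3bf'.
`sub` substitutes '_' at each match site.

'_'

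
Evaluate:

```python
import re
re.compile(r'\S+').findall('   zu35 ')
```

This matches one or more of a non-whitespace character.
Walking the string: at [3:7] → 'zu35'.
No capturing groups, so `findall` returns the 1 full match string.

['zu35']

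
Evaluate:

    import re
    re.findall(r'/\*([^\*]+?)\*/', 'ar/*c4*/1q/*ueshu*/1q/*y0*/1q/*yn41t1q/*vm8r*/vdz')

['c4', 'ueshu', 'y0', 'vm8r']

Walking the string: at [2:8] match '/*c4*/', group 1 = 'c4'; at [10:19] match '/*ueshu*/', group 1 = 'ueshu'; at [21:27] match '/*y0*/', group 1 = 'y0'; at [38:46] match '/*vm8r*/', group 1 = 'vm8r'.
One capturing group, so `findall` returns just the captured substring from each match — 4 in all.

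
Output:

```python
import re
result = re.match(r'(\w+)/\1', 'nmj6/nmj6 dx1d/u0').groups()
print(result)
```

('nmj6',)

The backreference `\1` re-matches whatever the first group consumed, character for character.
`re.match` only tries the pattern at the start of the string.
The match spans [0:9] → 'nmj6/nmj6'.
Captured: group 1 = 'nmj6'.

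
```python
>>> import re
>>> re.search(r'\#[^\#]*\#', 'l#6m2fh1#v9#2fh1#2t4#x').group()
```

`search` walks the string left to right and returns the first match it finds.
The match spans [1:9] → '#6m2fh1#'.

'#6m2fh1#'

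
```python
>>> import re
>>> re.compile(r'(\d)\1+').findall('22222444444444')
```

['2', '4']

After group 1 captures some text, `\1` only succeeds where that same text appears again.
Matches: at [0:5] match '22222', group 1 = '2'; at [5:14] match '444444444', group 1 = '4'.
`findall` collects group 1 from each match (2 total).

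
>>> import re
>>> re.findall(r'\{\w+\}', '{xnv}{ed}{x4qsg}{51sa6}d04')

Walking the string: at [0:5] → '{xnv}'; at [5:9] → '{ed}'; at [9:16] → '{x4qsg}'; at [16:23] → '{51sa6}'.
With no groups in the pattern, `findall` gives back each whole match — 4 here.

['{xnv}', '{ed}', '{x4qsg}', '{51sa6}']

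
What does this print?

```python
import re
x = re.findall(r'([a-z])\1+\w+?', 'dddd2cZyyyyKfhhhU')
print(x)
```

['d', 'y', 'h']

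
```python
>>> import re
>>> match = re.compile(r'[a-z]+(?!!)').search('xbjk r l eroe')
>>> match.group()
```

'xbjk'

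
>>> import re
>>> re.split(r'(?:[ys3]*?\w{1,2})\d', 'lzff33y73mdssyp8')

['lz', '', '3md', '']

This matches zero or more of one of [ys3] (lazy), then 1 to 2 of a word character (non-capturing group); then a digit.
Lazy quantifiers expand one character at a time until the remainder of the pattern can match.
Matches to split on: at [2:5] → 'ff3'; at [5:8] → '3y7'; at [11:16] → 'ssyp8'.
Each match becomes a cut point; 4 segments remain.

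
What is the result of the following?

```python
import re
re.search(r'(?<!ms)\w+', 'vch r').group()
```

The negative lookahead/lookbehind blocks any match where the forbidden context is present.
`search` walks the string left to right and returns the first match it finds.
The match spans [0:3] → 'vch'.

'vch'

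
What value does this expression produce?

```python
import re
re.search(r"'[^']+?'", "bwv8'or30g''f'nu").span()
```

The match spans [4:11] → "'or30g'".

(4, 11)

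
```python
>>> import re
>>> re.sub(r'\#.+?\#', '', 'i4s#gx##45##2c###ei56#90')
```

Matches: at [3:7] → '#gx#'; at [7:11] → '#45#'; at [11:15] → '#2c#'; at [15:22] → '##ei56#'.
`sub` substitutes '' at each match site.

'i4s90'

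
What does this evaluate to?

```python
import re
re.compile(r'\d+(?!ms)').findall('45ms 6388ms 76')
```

['4', '638', '76']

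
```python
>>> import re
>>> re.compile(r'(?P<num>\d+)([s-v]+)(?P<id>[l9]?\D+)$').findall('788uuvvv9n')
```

[('788', 'uuvvv', '9n')]

The pattern matches one or more of a digit (captured as 'num'); then one or more of a character in [s-v] (captured); then optionally one of [l9], then one or more of a non-digit (captured as 'id'); then anchored at the end.
With 3 capturing groups, `findall` returns a 3-tuple per match.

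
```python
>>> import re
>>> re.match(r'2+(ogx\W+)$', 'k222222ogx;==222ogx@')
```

None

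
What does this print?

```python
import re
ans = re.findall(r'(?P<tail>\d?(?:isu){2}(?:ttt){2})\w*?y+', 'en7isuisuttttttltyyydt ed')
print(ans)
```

['7isuisutttttt']

This matches optionally a digit, then the literal 'isu' repeated 2 times, then the literal 'ttt' repeated 2 times (captured as 'tail'); then zero or more of a word character (lazy), then one or more of the literal 'y'.
Walking the string: at [2:20] match '7isuisuttttttltyyy', group 1 = '7isuisutttttt'.
`findall` collects group 1 from the one match (1 total).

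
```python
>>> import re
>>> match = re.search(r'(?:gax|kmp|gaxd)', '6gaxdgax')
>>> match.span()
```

Alternation tries branches left to right and keeps the first one that lets the overall match succeed at that position.
The match spans [1:4] → 'gax'.

(1, 4)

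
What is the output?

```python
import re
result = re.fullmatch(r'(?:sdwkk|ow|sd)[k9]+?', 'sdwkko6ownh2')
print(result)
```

For `fullmatch`, every character of the input must be accounted for by the pattern.
Here the pattern can't cover the whole string, so the call returns None.

None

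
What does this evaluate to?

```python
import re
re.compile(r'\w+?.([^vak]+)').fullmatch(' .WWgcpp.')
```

The pattern matches one or more of a word character (lazy), then any character; then one or more of any character except [vak] (captured).
For `fullmatch`, every character of the input must be accounted for by the pattern.
Here the string isn't matched end-to-end, so the call returns None.

None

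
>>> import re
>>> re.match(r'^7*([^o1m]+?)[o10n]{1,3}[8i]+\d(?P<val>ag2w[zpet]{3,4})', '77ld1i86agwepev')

This matches anchored at the start of the string; then zero or more of a literal '7'; then one or more of any character except [o1m] (lazy) (captured); then 1 to 3 of one of [o10n], then one or more of one of [8i], then a digit; then the literal 'ag', then the literal '2w', then 3 to 4 of one of [zpet] (captured as 'val').
`match` is anchored at position 0; if the pattern doesn't fit there, it returns None.
Here the pattern fails at index 0, so the call returns None.

None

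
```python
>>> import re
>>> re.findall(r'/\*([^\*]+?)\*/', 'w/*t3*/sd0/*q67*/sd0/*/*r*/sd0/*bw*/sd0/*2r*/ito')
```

['t3', 'q67', 'r', 'bw', '2r']

Scanning left to right: at [1:7] match '/*t3*/', group 1 = 't3'; at [10:17] match '/*q67*/', group 1 = 'q67'; at [22:27] match '/*r*/', group 1 = 'r'; at [30:36] match '/*bw*/', group 1 = 'bw'; at [39:45] match '/*2r*/', group 1 = '2r'.
With a single group, `findall` returns only what that group captured — 5 items.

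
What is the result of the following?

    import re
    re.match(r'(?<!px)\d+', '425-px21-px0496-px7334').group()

The negative lookaround is zero-width — it rules out positions where the adjacent text would match, without consuming anything.
`re.match` only tries the pattern at the start of the string.
The match spans [0:3] → '425'.

'425'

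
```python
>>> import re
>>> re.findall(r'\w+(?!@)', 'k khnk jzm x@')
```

['k', 'khnk', 'jzm']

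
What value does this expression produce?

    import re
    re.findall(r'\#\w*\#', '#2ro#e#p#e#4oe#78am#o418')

Walking the string: at [0:5] → '#2ro#'; at [6:9] → '#p#'; at [10:15] → '#4oe#'.
With no groups in the pattern, `findall` gives back each whole match — 3 here.

['#2ro#', '#p#', '#4oe#']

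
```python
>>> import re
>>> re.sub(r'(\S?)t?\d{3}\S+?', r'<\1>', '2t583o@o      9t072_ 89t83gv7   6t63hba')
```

'<2>@o      <9> 89t83gv7   6t63hba'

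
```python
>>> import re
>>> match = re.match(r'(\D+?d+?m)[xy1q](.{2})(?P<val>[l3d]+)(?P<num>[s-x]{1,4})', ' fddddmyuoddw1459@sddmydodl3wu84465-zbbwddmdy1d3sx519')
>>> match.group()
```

The pattern matches one or more of a non-digit (lazy), then one or more of the literal 'd' (lazy), then a literal 'm' (captured); then one of [xy1q]; then exactly 2 of any character (captured); then one or more of one of [l3d] (captured as 'val'); then 1 to 4 of a character in [s-x] (captured as 'num').
With `match`, the pattern is implicitly anchored at the beginning.
The match spans [0:13] → ' fddddmyuoddw'.
Captured: group 1 = ' fddddm', group 2 = 'uo', group 3 = 'dd', group 4 = 'w'.

' fddddmyuoddw'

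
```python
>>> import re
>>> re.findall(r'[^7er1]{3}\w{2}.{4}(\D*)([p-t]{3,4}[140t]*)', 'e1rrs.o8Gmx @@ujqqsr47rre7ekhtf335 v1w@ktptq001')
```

2 groups means each result is a tuple of 2 captured strings — 2 here.

[('@ujq', 'qsr4'), ('w@kt', 'ptq001')]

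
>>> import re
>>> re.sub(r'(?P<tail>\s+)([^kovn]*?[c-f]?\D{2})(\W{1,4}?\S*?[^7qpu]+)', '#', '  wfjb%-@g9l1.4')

'#'

The pattern matches one or more of whitespace (captured as 'tail'); then zero or more of any character except [kovn] (lazy), then optionally a character in [c-f], then exactly 2 of a non-digit (captured); then 1 to 4 of a non-word character (lazy), then zero or more of a non-whitespace character (lazy), then one or more of any character except [7qpu] (captured).
Matches: at [0:15] → '  wfjb%-@g9l1.4'.
`sub` substitutes '#' at each match site.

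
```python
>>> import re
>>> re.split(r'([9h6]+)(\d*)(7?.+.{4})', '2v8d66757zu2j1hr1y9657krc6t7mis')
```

['2v8d', '66', '757', 'zu2j1hr1y9657krc6t7mis', '']

The pattern matches one or more of one of [9h6] (captured); then zero or more of a digit (captured); then optionally the literal '7', then one or more of any character, then exactly 4 of any character (captured).
Matches to split on: at [4:31] → '66757zu2j1hr1y9657krc6t7mis'.
Because the pattern has a capturing group, `split` also inserts each captured text between the pieces.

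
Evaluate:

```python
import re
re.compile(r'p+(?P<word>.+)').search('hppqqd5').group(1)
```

'qqd5'

The match spans [1:7] → 'ppqqd5'.
Captured: group 1 = 'qqd5'.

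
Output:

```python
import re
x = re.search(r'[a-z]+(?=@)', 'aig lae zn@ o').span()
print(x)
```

(8, 10)

Lookahead/lookbehind check context without consuming it, so the matched span excludes the asserted characters.
`re.search` scans for the first position where the pattern succeeds.
The match spans [8:10] → 'zn'.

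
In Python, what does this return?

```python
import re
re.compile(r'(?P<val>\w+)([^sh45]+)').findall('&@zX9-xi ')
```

[('zX9', '-xi ')]

The pattern matches one or more of a word character (captured as 'val'); then one or more of any character except [sh45] (captured).
With 2 capturing groups, `findall` returns a 2-tuple per match.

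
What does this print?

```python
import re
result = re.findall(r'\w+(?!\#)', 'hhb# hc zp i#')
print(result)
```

['hh', 'hc', 'zp']

Because the assertion is negative and zero-width, positions next to the forbidden text are skipped.
Scanning left to right: at [0:2] → 'hh'; at [5:7] → 'hc'; at [8:10] → 'zp'.
Since nothing is captured, `findall` lists the 3 matched substrings directly.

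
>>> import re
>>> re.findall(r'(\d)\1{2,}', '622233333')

['2', '3']

A backreference is literal: `\1` must see the identical characters the first group matched.
Scanning left to right: at [1:4] match '222', group 1 = '2'; at [4:9] match '33333', group 1 = '3'.
Because there's exactly one group, `findall` drops the full match and keeps group 1 from each hit.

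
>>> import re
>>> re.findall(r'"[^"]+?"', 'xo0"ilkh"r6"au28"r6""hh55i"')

With no groups in the pattern, `findall` gives back each whole match — 3 here.

['"ilkh"', '"au28"', '"hh55i"']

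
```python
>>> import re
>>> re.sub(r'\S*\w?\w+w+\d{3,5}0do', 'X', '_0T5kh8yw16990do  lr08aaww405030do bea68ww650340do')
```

'X  X X'

The pattern matches zero or more of a non-whitespace character; then optionally a word character; then one or more of a word character, then one or more of the literal 'w'; then 3 to 5 of a digit, then the literal '0do'.
Matches: at [0:16] → '_0T5kh8yw16990do'; at [18:34] → 'lr08aaww405030do'; at [35:50] → 'bea68ww650340do'.
Each match is replaced by 'X'.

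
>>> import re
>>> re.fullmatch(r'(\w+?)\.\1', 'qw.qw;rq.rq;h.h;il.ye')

None

A backreference is literal: `\1` must see the identical characters the first group matched.
For `fullmatch`, every character of the input must be accounted for by the pattern.
Here the pattern can't cover the whole string, so the call returns None.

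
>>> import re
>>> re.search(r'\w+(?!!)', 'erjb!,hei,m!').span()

A negative assertion filters positions out without eating any characters.
The match spans [0:3] → 'erj'.

(0, 3)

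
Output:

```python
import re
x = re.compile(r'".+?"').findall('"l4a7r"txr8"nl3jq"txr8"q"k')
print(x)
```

['"l4a7r"', '"nl3jq"', '"q"']

Scanning left to right: at [0:7] → '"l4a7r"'; at [11:18] → '"nl3jq"'; at [22:25] → '"q"'.
`findall` yields the raw match text (3 of them) because the pattern has no groups.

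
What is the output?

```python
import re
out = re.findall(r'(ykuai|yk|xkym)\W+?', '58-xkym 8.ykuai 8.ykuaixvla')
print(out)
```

Walking the string: at [3:8] match 'xkym ', group 1 = 'xkym'; at [10:16] match 'ykuai ', group 1 = 'ykuai'.
One capturing group, so `findall` returns just the captured substring from each match — 2 in all.

['xkym', 'ykuai']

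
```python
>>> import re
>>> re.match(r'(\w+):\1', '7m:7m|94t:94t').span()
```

`\1` is not a pattern — it's the concrete string captured by group 1, re-applied verbatim.
`match` is anchored at position 0; if the pattern doesn't fit there, it returns None.
The match spans [0:5] → '7m:7m'.
Captured: group 1 = '7m'.

(0, 5)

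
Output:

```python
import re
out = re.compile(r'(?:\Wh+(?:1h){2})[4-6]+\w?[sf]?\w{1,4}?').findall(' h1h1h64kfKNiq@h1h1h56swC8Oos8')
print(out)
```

[' h1h1h64kfK', '@h1h1h56sw']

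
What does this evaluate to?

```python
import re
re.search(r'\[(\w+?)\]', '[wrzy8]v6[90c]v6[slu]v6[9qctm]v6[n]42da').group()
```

`search` walks the string left to right and returns the first match it finds.
The match spans [0:7] → '[wrzy8]'.
Captured: group 1 = 'wrzy8'.

'[wrzy8]'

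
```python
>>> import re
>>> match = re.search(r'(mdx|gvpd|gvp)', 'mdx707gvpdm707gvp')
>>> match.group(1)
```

'mdx'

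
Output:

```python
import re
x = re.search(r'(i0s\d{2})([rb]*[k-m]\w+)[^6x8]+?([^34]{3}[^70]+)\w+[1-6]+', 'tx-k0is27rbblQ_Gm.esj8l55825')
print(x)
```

None

The pattern matches the literal 'i0s', then exactly 2 of a digit (captured); then zero or more of one of [rb], then a character in [k-m], then one or more of a word character (captured); then one or more of any character except [6x8] (lazy); then exactly 3 of any character except [34], then one or more of any character except [70] (captured); then one or more of a word character, then one or more of a character in [1-6].
Here the pattern never matches, so the call returns None.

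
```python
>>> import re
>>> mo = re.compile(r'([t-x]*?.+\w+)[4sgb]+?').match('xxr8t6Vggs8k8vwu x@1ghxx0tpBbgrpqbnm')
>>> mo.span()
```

(0, 34)

This matches zero or more of a character in [t-x] (lazy), then one or more of any character, then one or more of a word character (captured); then one or more of one of [4sgb] (lazy).
With `match`, the pattern is implicitly anchored at the beginning.
The match spans [0:34] → 'xxr8t6Vggs8k8vwu x@1ghxx0tpBbgrpqb'.
Captured: group 1 = 'xxr8t6Vggs8k8vwu x@1ghxx0tpBbgrpq'.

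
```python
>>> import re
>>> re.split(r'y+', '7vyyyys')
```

['7v', 's']

Splitting on the pattern gives 2 pieces.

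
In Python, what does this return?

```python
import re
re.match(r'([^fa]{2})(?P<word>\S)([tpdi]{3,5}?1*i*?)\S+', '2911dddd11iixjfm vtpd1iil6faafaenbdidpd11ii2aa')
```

None

`re.match` won't scan ahead — the pattern has to work from the very first character.
Here the string doesn't start with a match, so the call returns None.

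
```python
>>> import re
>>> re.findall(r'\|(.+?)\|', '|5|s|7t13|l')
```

['5', '7t13']

Matches: at [0:3] match '|5|', group 1 = '5'; at [4:10] match '|7t13|', group 1 = '7t13'.
Because there's exactly one group, `findall` drops the full match and keeps group 1 from each hit.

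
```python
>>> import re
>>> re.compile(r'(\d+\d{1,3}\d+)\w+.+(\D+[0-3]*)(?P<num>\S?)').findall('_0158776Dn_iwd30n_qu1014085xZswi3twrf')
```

[('0158776', 'f', '')]

3 groups means the one result is a tuple of 3 captured strings — 1 here.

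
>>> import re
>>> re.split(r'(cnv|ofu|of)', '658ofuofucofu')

['658', 'ofu', '', 'ofu', 'c', 'ofu', '']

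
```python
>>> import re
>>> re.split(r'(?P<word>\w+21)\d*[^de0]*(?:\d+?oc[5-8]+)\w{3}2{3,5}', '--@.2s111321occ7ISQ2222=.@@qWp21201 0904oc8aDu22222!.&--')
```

['--@.2s111321occ7ISQ2222=.@@', 'qWp21', '!.&--']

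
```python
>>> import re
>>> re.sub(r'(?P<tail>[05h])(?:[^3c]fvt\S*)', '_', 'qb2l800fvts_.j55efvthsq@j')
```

'qb2l8_'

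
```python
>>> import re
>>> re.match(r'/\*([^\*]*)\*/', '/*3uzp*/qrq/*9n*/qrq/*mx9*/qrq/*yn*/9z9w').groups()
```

('3uzp',)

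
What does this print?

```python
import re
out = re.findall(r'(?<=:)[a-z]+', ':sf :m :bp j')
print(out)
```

['sf', 'm', 'bp']

The `(?=…)`/`(?<=…)` assertion just peeks at neighbouring text; it doesn't advance the match position.
Matches: at [1:3] → 'sf'; at [5:6] → 'm'; at [8:10] → 'bp'.
Since nothing is captured, `findall` lists the 3 matched substrings directly.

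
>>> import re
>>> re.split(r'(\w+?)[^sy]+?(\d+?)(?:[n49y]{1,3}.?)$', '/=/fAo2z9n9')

Because the quantifier is non-greedy, it stops expanding at the earliest point where the rest of the pattern can succeed.
With a capturing group present, the delimiter's captured portion is kept in the result list.

['/=/', 'f', '9', '']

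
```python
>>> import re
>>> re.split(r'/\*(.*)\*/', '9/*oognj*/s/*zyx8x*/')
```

['9', 'oognj*/s/*zyx8x', '']

`re.split` interleaves the captured-group text with the surrounding fragments.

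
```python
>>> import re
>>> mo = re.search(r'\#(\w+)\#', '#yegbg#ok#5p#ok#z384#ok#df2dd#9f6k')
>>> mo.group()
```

'#yegbg#'

The match spans [0:7] → '#yegbg#'.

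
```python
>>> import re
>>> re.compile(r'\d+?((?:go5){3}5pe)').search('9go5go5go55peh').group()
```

'9go5go5go55pe'

The pattern matches one or more of a digit (lazy); then the literal 'go5' repeated 3 times, then the literal '5pe' (captured).
Unlike `match`, `search` isn't anchored — it looks for the pattern anywhere in the string.
The match spans [0:13] → '9go5go5go55pe'.
Captured: group 1 = 'go5go5go55pe'.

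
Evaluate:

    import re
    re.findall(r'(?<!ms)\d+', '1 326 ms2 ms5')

`(?!…)`/`(?<!…)` only lets a position through if the neighbouring text does NOT match; no characters are consumed.
`findall` yields the raw match text (2 of them) because the pattern has no groups.

['1', '326']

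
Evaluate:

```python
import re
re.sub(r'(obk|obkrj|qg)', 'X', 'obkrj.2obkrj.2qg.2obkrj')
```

'Xrj.2Xrj.2X.2Xrj'

Alternation isn't longest-match — the leftmost alternative that fits at this position is chosen.
Every occurrence is swapped for 'X'.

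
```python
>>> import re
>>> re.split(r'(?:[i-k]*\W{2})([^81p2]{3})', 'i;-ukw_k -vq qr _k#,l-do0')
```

['', 'ukw', '_', 'vq ', 'qr _', 'l-d', 'o0']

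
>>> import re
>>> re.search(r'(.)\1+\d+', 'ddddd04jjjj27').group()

'ddddd04'

A backreference is literal: `\1` must see the identical characters the first group matched.
`search` walks the string left to right and returns the first match it finds.
The match spans [0:7] → 'ddddd04'.
Captured: group 1 = 'd'.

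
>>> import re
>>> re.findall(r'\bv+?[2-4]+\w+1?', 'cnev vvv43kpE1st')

With no groups in the pattern, `findall` gives back each whole match — 1 here.

['vvv43kpE1st']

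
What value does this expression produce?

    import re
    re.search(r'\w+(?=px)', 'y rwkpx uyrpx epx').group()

'rwk'

The positive lookaround only admits positions where the adjacent text matches; those characters stay outside the span.
`re.search` tries every starting position until one works.
The match spans [2:5] → 'rwk'.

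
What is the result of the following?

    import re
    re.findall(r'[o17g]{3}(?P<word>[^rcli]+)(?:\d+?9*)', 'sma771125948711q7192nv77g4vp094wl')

Pattern: exactly 3 of one of [o17g]; then one or more of any character except [rcli] (captured as 'word'); then one or more of a digit (lazy), then zero or more of the literal '9' (non-capturing group).
`findall` collects group 1 from the one match (1 total).

['125948711q7192nv77g4vp09']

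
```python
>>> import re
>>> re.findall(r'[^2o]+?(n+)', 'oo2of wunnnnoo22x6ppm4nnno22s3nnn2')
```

['nnnn', 'nnn', 'nnn']

The pattern matches one or more of any character except [2o] (lazy); then one or more of a literal 'n' (captured).
With the lazy modifier that quantifier settles for the fewest repetitions that let the rest of the pattern succeed (the atoms after it are unaffected and can still be greedy).
Scanning left to right: at [4:12] match 'f wunnnn', group 1 = 'nnnn'; at [16:25] match 'x6ppm4nnn', group 1 = 'nnn'; at [28:33] match 's3nnn', group 1 = 'nnn'.
With a single group, `findall` returns only what that group captured — 3 items.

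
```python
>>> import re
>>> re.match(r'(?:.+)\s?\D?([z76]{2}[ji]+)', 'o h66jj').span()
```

(0, 7)

The pattern matches one or more of any character (non-capturing group); then optionally whitespace, then optionally a non-digit; then exactly 2 of one of [z76], then one or more of one of [ji] (captured).
`re.match` won't scan ahead — the pattern has to work from the very first character.
The match spans [0:7] → 'o h66jj'.
Captured: group 1 = '66jj'.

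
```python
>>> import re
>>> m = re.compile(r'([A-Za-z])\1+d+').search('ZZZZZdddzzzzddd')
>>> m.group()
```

After group 1 captures some text, `\1` only succeeds where that same text appears again.
`re.search` scans for the first position where the pattern succeeds.
The match spans [0:8] → 'ZZZZZddd'.
Captured: group 1 = 'Z'.

'ZZZZZddd'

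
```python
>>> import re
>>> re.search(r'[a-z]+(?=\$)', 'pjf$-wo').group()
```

The `(?=…)`/`(?<=…)` assertion just peeks at neighbouring text; it doesn't advance the match position.
`re.search` scans for the first position where the pattern succeeds.
The match spans [0:3] → 'pjf'.

'pjf'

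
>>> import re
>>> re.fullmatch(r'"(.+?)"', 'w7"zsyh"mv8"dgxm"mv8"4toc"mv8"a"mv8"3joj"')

For `fullmatch`, every character of the input must be accounted for by the pattern.
Here the string isn't matched end-to-end, so the call returns None.

None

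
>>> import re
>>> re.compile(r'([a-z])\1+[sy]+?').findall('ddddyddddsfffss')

['d', 'd', 'f']

After group 1 captures some text, `\1` only succeeds where that same text appears again.
One capturing group, so `findall` returns just the captured substring from each match — 3 in all.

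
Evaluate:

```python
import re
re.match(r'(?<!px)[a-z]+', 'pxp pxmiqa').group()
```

`(?!…)`/`(?<!…)` only lets a position through if the neighbouring text does NOT match; no characters are consumed.
With `match`, the pattern is implicitly anchored at the beginning.
The match spans [0:3] → 'pxp'.

'pxp'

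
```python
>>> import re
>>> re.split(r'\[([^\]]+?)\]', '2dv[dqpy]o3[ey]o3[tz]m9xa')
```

Because the pattern has a capturing group, `split` also inserts each captured text between the pieces.

['2dv', 'dqpy', 'o3', 'ey', 'o3', 'tz', 'm9xa']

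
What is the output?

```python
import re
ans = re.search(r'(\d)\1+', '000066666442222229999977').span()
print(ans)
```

`\1` is not a pattern — it's the concrete string captured by group 1, re-applied verbatim.
The match spans [0:4] → '0000'.

(0, 4)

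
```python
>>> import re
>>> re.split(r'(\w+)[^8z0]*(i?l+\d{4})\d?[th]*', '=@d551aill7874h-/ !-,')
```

['=@', 'd551ail', 'l7874', '-/ !-,']

The pattern matches one or more of a word character (captured); then zero or more of any character except [8z0]; then optionally the literal 'i', then one or more of the literal 'l', then exactly 4 of a digit (captured); then optionally a digit, then zero or more of one of [th].
Matches to split on: at [2:15] → 'd551aill7874h'.
The group in the pattern means `split` returns the separators' captures alongside the pieces.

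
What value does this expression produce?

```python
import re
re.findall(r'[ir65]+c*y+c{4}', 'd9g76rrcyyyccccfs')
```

['6rrcyyycccc']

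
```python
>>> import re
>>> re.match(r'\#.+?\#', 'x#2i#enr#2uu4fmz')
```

None

With `match`, the pattern is implicitly anchored at the beginning.
Here the pattern fails at index 0, so the call returns None.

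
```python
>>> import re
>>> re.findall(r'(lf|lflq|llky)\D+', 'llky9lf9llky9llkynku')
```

With a single group, `findall` returns only what that group captured — 1 item.

['llky']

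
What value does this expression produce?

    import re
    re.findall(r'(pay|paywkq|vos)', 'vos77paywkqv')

Branches in `(...|...)` are attempted left-to-right; the first branch that allows the whole pattern to succeed is taken.
Matches: at [0:3] match 'vos', group 1 = 'vos'; at [5:8] match 'pay', group 1 = 'pay'.
`findall` collects group 1 from each match (2 total).

['vos', 'pay']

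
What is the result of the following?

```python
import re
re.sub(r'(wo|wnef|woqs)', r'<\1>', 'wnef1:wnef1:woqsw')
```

Branches in `(...|...)` are attempted left-to-right; the first branch that allows the whole pattern to succeed is taken.
Matches: at [0:4] → 'wnef'; at [6:10] → 'wnef'; at [12:14] → 'wo'.
`\1` in the replacement pulls in group 1's text for each match.

'<wnef>1:<wnef>1:<wo>qsw'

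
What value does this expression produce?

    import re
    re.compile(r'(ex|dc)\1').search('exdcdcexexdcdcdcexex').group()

After group 1 captures some text, `\1` only succeeds where that same text appears again.
The match spans [2:6] → 'dcdc'.

'dcdc'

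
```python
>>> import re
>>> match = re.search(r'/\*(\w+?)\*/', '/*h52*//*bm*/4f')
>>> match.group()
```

'/*h52*/'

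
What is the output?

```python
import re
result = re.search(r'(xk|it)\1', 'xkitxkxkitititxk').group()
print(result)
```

xkxk

`\1` has to match the exact text group 1 already captured.
The match spans [4:8] → 'xkxk'.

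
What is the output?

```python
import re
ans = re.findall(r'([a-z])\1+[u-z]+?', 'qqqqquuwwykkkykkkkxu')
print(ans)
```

['q', 'w', 'k', 'k']

A backreference is literal: `\1` must see the identical characters the first group matched.
`findall` collects group 1 from each match (4 total).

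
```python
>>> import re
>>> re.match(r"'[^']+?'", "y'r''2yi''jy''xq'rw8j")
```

None

`match` is anchored at position 0; if the pattern doesn't fit there, it returns None.
Here the string doesn't start with a match, so the call returns None.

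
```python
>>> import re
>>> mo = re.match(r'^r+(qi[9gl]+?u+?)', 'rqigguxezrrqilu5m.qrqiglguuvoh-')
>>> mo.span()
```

This matches anchored at the start of the string; then one or more of a literal 'r'; then the literal 'qi', then one or more of one of [9gl] (lazy), then one or more of a literal 'u' (lazy) (captured).
With `match`, the pattern is implicitly anchored at the beginning.
The match spans [0:6] → 'rqiggu'.
Captured: group 1 = 'qiggu'.

(0, 6)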